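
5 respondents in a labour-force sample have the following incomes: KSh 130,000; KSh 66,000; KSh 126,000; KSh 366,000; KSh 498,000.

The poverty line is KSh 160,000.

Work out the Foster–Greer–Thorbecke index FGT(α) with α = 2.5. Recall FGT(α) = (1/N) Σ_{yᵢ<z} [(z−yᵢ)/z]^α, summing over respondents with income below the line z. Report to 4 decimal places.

Below z: KSh 66,000, KSh 126,000, KSh 130,000 (q = 3 of N = 5).
Relative gaps: (160000−66000)/160000 = 0.5875; (160000−126000)/160000 = 0.2125; (160000−130000)/160000 = 0.1875.
Raised to α = 2.5: 0.26456; 0.02082; 0.01522.
Sum = 0.300596; FGT(2.5) = 0.300596 / 5 = 0.0601.

0.0601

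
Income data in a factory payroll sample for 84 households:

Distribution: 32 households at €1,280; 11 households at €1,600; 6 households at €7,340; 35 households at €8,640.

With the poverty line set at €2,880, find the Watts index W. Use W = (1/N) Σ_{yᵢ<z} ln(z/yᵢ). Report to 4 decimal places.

0.3859

Poor units: 32×€1,280, 11×€1,600 (q = 43 of N = 84).
Log gaps: ln(2880/1280) = 0.8109 (×32); ln(2880/1600) = 0.5878 (×11).
W = 32.415420 / 84 = 0.3859.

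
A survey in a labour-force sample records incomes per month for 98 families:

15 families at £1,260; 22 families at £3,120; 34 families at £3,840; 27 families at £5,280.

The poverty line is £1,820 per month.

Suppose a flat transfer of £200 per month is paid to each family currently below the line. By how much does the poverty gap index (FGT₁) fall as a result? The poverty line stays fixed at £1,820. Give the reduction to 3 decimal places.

0.017

Before: below the line — 15×£1,260; poverty gap index (FGT₁) = 0.04710.
After the £200 transfer: below the line — 15×£1,460; poverty gap index (FGT₁) = 0.03028.
Reduction = 0.04710 − 0.03028 = 0.017.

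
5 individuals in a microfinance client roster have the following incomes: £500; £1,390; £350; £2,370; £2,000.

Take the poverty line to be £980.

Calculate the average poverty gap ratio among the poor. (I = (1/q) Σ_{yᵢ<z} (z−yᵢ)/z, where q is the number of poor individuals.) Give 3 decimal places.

0.566

Below the line: £350, £500 (q = 2 of N = 5).
Relative gaps: 0.6429, 0.4898; sum = 1.132653.
The income-gap ratio divides by q (the poor only): 1.132653 / 2 = 0.566.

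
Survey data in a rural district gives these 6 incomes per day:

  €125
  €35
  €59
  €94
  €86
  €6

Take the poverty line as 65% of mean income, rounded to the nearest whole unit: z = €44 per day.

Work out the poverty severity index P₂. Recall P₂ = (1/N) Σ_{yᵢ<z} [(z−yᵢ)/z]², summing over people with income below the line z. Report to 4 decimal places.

0.1313

Below z: €6, €35 (q = 2 of N = 6).
Gap ratios (z−y)/z: (44−6)/44 = 0.8636; (44−35)/44 = 0.2045.
Squared: 0.7459; 0.0418.
Sum = 0.787707; P₂ = 0.787707 / 6 = 0.1313.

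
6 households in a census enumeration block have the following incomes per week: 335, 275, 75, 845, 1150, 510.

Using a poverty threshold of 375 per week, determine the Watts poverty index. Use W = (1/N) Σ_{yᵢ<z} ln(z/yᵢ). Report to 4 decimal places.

Below z: 75, 275, 335 (q = 3 of N = 6).
Log shortfalls: ln(375/75) = 1.6094; ln(375/275) = 0.3102; ln(375/335) = 0.1128.
W = 2.032388 / 6 = 0.3387.

0.3387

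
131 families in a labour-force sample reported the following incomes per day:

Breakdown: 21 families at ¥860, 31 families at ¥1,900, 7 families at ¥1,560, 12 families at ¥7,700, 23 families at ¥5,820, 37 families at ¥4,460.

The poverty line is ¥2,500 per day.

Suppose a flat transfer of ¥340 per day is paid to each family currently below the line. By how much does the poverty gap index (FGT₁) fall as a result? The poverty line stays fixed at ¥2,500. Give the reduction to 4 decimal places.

Before: below the line — 21×¥860, 7×¥1,560, 31×¥1,900; poverty gap index (FGT₁) = 0.182046.
After the ¥340 transfer: below the line — 21×¥1,200, 7×¥1,900, 31×¥2,240; poverty gap index (FGT₁) = 0.120794.
Reduction = 0.182046 − 0.120794 = 0.0613.

0.0613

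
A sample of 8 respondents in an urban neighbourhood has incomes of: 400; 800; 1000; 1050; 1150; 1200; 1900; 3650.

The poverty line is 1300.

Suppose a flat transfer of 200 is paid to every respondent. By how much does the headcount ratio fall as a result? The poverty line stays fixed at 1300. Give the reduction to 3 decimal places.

0.250

Before: below the line — 400, 800, 1000, 1050, 1150, 1200; headcount ratio = 0.75000.
After the 200 transfer: below the line — 600, 1000, 1200, 1250; headcount ratio = 0.50000.
Reduction = 0.75000 − 0.50000 = 0.250.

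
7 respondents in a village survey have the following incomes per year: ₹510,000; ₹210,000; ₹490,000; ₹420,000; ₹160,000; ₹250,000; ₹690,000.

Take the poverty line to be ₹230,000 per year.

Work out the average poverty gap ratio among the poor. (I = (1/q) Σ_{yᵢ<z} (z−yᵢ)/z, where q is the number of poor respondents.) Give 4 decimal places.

0.1957

Below z: ₹160,000, ₹210,000 (q = 2 of N = 7).
Shortfall ratios (z−y)/z: 0.3043, 0.0870; sum = 0.391304.
I averages over the q = 2 poor units only: 0.391304 / 2 = 0.1957.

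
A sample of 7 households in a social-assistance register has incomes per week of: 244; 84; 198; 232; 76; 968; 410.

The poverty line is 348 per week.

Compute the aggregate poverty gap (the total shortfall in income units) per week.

906

Poor units: 76, 84, 198, 232, 244 (q = 5 of N = 7).
Individual gaps: 348−76 = 272; 348−84 = 264; 348−198 = 150; 348−232 = 116; 348−244 = 104.
Aggregate gap = 906.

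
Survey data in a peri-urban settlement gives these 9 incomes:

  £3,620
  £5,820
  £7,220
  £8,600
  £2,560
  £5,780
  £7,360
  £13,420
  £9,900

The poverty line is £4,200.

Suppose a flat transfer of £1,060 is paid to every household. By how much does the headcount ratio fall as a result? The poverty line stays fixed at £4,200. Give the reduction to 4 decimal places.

Before: below the line — £2,560, £3,620; headcount ratio = 0.222222.
After the £1,060 transfer: below the line — £3,620; headcount ratio = 0.111111.
Reduction = 0.222222 − 0.111111 = 0.1111.

0.1111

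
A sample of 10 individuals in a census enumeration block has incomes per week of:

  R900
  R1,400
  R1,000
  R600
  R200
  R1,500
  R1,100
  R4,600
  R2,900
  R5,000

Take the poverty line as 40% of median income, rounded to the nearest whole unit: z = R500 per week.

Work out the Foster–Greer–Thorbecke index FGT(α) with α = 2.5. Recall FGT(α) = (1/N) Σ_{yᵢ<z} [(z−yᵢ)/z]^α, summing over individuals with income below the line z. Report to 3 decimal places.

Incomes under z: R200 (q = 1 of N = 10).
Gap ratios (z−y)/z: (500−200)/500 = 0.6000.
Raised to α = 2.5: 0.27885.
Sum = 0.278855; FGT(2.5) = 0.278855 / 10 = 0.028.

0.028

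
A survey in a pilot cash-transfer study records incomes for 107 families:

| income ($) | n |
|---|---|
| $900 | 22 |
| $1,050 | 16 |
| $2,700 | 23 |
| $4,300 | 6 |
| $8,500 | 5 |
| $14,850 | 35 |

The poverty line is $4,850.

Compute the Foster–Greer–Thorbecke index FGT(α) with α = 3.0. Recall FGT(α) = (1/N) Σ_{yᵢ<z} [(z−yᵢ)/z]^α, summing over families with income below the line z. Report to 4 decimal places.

Below z: 22×$900, 16×$1,050, 23×$2,700, 6×$4,300 (q = 67 of N = 107).
Normalized shortfalls: (4850−900)/4850 = 0.8144 (×22); (4850−1050)/4850 = 0.7835 (×16); (4850−2700)/4850 = 0.4433 (×23); (4850−4300)/4850 = 0.1134 (×6).
Raised to α = 3.0: 0.54021 (×22); 0.48098 (×16); 0.08711 (×23); 0.00146 (×6).
Sum = 21.592751; FGT(3.0) = 21.592751 / 107 = 0.2018.

0.2018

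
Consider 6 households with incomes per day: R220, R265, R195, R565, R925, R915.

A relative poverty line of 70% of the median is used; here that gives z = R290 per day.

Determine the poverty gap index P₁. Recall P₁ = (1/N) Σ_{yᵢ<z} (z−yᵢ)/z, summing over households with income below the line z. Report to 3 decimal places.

Below z: R195, R220, R265 (q = 3 of N = 6).
Gap ratios (z−y)/z: (290−195)/290 = 0.3276; (290−220)/290 = 0.2414; (290−265)/290 = 0.0862.
Σ = 0.655172. Dividing by the full population N = 6 gives P₁ = 0.109.

0.109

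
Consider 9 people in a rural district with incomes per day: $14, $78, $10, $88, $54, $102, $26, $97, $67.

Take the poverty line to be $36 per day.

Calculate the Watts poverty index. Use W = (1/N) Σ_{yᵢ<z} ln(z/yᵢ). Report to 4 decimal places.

Incomes under z: $10, $14, $26 (q = 3 of N = 9).
Log shortfalls: ln(36/10) = 1.2809; ln(36/14) = 0.9445; ln(36/26) = 0.3254.
W = 2.550818 / 9 = 0.2834.

0.2834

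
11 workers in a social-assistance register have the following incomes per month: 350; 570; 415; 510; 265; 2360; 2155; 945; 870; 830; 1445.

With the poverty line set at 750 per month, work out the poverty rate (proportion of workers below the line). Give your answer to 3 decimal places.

5 of the 11 workers have income below 750.
H = 5/11 = 0.455.

0.455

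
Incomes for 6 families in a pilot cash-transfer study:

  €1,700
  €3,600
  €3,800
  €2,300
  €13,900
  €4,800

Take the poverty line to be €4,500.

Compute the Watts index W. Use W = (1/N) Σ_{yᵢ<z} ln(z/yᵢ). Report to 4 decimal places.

0.3395

Below z: €1,700, €2,300, €3,600, €3,800 (q = 4 of N = 6).
Log gaps: ln(4500/1700) = 0.9734; ln(4500/2300) = 0.6712; ln(4500/3600) = 0.2231; ln(4500/3800) = 0.1691.
W = 2.036837 / 6 = 0.3395.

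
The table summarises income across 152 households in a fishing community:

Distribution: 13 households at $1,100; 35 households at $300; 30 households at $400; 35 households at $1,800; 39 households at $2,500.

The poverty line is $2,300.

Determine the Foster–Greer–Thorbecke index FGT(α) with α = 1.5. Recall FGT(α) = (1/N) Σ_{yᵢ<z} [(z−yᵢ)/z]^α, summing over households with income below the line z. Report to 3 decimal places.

Poor units: 35×$300, 30×$400, 13×$1,100, 35×$1,800 (q = 113 of N = 152).
Relative gaps: (2300−300)/2300 = 0.8696 (×35); (2300−400)/2300 = 0.8261 (×30); (2300−1100)/2300 = 0.5217 (×13); (2300−1800)/2300 = 0.2174 (×35).
Raised to α = 1.5: 0.81087 (×35); 0.75082 (×30); 0.37686 (×13); 0.10136 (×35).
Sum = 59.352081; FGT(1.5) = 59.352081 / 152 = 0.390.

0.390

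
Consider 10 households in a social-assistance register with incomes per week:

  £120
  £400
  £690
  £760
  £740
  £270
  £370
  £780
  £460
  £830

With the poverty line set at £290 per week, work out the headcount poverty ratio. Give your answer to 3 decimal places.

0.200

2 of the 10 households have income below £290.
H = 2/10 = 0.200.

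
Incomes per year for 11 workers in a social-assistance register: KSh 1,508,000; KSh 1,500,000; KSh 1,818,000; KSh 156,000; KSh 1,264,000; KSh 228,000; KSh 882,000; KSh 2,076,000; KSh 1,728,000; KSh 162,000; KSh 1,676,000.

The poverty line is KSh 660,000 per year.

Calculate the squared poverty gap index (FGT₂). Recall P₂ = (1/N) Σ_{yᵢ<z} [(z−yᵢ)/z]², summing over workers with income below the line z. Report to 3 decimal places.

Incomes under z: KSh 156,000, KSh 162,000, KSh 228,000 (q = 3 of N = 11).
Normalized shortfalls: (660000−156000)/660000 = 0.7636; (660000−162000)/660000 = 0.7545; (660000−228000)/660000 = 0.6545.
Squared: 0.5831; 0.5693; 0.4284.
Sum = 1.580909; P₂ = 1.580909 / 11 = 0.144.

0.144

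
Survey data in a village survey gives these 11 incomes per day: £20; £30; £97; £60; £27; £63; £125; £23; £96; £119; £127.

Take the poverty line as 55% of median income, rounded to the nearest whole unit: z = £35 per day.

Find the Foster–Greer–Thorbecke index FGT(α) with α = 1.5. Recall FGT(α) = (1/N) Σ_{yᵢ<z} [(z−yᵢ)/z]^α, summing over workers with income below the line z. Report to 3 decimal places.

Incomes under z: £20, £23, £27, £30 (q = 4 of N = 11).
Gap ratios (z−y)/z: (35−20)/35 = 0.4286; (35−23)/35 = 0.3429; (35−27)/35 = 0.2286; (35−30)/35 = 0.1429.
Raised to α = 1.5: 0.28057; 0.20076; 0.10928; 0.05399.
Sum = 0.644595; FGT(1.5) = 0.644595 / 11 = 0.059.

0.059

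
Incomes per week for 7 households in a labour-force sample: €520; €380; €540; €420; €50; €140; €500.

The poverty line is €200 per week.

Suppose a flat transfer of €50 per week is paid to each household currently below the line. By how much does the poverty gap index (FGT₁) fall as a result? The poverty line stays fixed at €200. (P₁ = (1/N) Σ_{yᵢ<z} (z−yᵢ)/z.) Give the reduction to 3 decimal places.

0.071

Before: below the line — €50, €140; poverty gap index (FGT₁) = 0.15000.
After the €50 transfer: below the line — €100, €190; poverty gap index (FGT₁) = 0.07857.
Reduction = 0.15000 − 0.07857 = 0.071.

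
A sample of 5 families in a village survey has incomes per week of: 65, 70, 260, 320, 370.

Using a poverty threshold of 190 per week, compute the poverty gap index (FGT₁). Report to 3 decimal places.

Poor units: 65, 70 (q = 2 of N = 5).
Relative gaps: (190−65)/190 = 0.6579; (190−70)/190 = 0.6316.
Sum of shortfalls = 1.289474; P₁ averages over all N: 1.289474 / 5 = 0.258.

0.258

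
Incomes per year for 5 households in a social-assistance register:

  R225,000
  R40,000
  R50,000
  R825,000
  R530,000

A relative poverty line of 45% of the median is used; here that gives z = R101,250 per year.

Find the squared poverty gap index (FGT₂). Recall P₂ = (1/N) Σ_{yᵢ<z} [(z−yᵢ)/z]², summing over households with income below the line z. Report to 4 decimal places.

Incomes under z: R40,000, R50,000 (q = 2 of N = 5).
Relative gaps: (101250−40000)/101250 = 0.6049; (101250−50000)/101250 = 0.5062.
Squared: 0.3660; 0.2562.
Sum = 0.622161; P₂ = 0.622161 / 5 = 0.1244.

0.1244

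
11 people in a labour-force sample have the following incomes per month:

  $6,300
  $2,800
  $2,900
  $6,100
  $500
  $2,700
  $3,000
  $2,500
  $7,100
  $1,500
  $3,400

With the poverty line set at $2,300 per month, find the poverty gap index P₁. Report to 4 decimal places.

Below z: $500, $1,500 (q = 2 of N = 11).
Relative gaps: (2300−500)/2300 = 0.7826; (2300−1500)/2300 = 0.3478.
Sum of shortfalls = 1.130435; P₁ averages over all N: 1.130435 / 11 = 0.1028.

0.1028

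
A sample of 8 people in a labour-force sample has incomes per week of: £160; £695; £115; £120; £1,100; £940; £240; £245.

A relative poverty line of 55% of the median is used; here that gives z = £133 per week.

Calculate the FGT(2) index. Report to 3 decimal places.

Incomes under z: £115, £120 (q = 2 of N = 8).
Relative gaps: (133−115)/133 = 0.1353; (133−120)/133 = 0.0977.
Squared: 0.0183; 0.0096.
Sum = 0.027870; P₂ = 0.027870 / 8 = 0.003.

0.003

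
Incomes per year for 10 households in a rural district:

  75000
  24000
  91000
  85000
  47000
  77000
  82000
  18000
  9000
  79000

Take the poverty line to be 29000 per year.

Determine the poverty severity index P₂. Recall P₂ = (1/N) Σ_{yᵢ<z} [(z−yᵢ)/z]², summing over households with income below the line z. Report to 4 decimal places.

Below z: 9000, 18000, 24000 (q = 3 of N = 10).
Relative gaps: (29000−9000)/29000 = 0.6897; (29000−18000)/29000 = 0.3793; (29000−24000)/29000 = 0.1724.
Squared: 0.4756; 0.1439; 0.0297.
Sum = 0.649227; P₂ = 0.649227 / 10 = 0.0649.

0.0649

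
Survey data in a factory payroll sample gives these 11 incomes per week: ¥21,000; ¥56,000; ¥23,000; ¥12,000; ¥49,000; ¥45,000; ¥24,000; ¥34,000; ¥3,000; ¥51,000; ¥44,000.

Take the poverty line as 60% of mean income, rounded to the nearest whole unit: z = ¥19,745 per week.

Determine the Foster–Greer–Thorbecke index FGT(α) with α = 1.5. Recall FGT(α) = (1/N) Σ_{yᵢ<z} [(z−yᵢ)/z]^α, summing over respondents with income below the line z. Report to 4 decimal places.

Incomes under z: ¥3,000, ¥12,000 (q = 2 of N = 11).
Gap ratios (z−y)/z: (19745−3000)/19745 = 0.8481; (19745−12000)/19745 = 0.3923.
Raised to α = 1.5: 0.78098; 0.24567.
Sum = 1.026651; FGT(1.5) = 1.026651 / 11 = 0.0933.

0.0933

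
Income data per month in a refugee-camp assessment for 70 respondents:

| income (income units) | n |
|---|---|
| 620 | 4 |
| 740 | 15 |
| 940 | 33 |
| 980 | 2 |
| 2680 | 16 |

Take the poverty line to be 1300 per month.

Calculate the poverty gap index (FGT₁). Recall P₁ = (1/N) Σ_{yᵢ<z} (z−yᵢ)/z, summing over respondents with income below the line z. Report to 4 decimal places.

0.2598

Below the line: 4×620, 15×740, 33×940, 2×980 (q = 54 of N = 70).
Gap ratios (z−y)/z: (1300−620)/1300 = 0.5231 (×4); (1300−740)/1300 = 0.4308 (×15); (1300−940)/1300 = 0.2769 (×33); (1300−980)/1300 = 0.2462 (×2).
Σ = 18.184615. Dividing by the full population N = 70 gives P₁ = 0.2598.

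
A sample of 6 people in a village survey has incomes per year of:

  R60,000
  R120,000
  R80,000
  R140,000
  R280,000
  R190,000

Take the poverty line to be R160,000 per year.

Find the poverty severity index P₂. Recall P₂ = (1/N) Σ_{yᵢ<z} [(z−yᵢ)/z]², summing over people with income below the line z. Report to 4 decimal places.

Poor units: R60,000, R80,000, R120,000, R140,000 (q = 4 of N = 6).
Normalized shortfalls: (160000−60000)/160000 = 0.6250; (160000−80000)/160000 = 0.5000; (160000−120000)/160000 = 0.2500; (160000−140000)/160000 = 0.1250.
Squared: 0.3906; 0.2500; 0.0625; 0.0156.
Sum = 0.718750; P₂ = 0.718750 / 6 = 0.1198.

0.1198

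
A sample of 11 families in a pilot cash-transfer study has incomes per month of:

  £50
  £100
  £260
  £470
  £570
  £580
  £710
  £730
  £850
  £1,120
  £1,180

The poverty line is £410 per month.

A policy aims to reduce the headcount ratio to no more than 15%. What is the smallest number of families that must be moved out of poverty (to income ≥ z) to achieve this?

Currently q = 3 of N = 11 are below the line (H = 0.273).
A headcount ratio of at most 15% allows at most ⌊0.15 × 11⌋ = 1 poor families.
So at least 3 − 1 = 2 must be lifted.

2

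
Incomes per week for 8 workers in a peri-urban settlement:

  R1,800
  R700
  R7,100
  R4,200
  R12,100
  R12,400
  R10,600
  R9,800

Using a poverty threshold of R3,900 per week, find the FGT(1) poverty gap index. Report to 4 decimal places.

0.1699

Below z: R700, R1,800 (q = 2 of N = 8).
Shortfall ratios: (3900−700)/3900 = 0.8205; (3900−1800)/3900 = 0.5385.
Σ = 1.358974. Dividing by the full population N = 8 gives P₁ = 0.1699.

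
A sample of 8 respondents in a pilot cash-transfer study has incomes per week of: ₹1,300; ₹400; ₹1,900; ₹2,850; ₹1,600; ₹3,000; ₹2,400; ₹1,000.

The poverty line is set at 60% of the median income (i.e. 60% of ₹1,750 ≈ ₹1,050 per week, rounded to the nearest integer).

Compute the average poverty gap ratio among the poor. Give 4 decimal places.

0.3333

Poor units: ₹400, ₹1,000 (q = 2 of N = 8).
Shortfall ratios (z−y)/z: 0.6190, 0.0476; sum = 0.666667.
The income-gap ratio divides by q (the poor only): 0.666667 / 2 = 0.3333.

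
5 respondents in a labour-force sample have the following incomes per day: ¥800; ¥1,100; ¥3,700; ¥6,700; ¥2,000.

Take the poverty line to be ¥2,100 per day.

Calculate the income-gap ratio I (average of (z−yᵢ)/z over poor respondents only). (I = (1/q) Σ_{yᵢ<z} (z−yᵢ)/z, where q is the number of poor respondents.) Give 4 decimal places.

Poor units: ¥800, ¥1,100, ¥2,000 (q = 3 of N = 5).
Shortfall ratios (z−y)/z: 0.6190, 0.4762, 0.0476; sum = 1.142857.
The income-gap ratio divides by q (the poor only): 1.142857 / 3 = 0.3810.

0.3810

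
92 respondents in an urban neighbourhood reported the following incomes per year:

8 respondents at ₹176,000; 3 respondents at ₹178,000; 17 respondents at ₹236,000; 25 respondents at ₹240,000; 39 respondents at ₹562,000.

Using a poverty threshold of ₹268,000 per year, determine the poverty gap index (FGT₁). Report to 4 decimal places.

0.0913

Below the line: 8×₹176,000, 3×₹178,000, 17×₹236,000, 25×₹240,000 (q = 53 of N = 92).
Gap ratios (z−y)/z: (268000−176000)/268000 = 0.3433 (×8); (268000−178000)/268000 = 0.3358 (×3); (268000−236000)/268000 = 0.1194 (×17); (268000−240000)/268000 = 0.1045 (×25).
Sum of shortfalls = 8.395522; P₁ averages over all N: 8.395522 / 92 = 0.0913.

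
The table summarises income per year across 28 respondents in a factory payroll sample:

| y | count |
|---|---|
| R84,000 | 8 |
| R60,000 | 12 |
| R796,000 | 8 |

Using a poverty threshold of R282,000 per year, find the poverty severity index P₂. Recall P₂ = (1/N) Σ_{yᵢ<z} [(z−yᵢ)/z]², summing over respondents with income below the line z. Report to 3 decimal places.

Poor units: 12×R60,000, 8×R84,000 (q = 20 of N = 28).
Normalized shortfalls: (282000−60000)/282000 = 0.7872 (×12); (282000−84000)/282000 = 0.7021 (×8).
Squared: 0.6197 (×12); 0.4930 (×8).
Sum = 11.380715; P₂ = 11.380715 / 28 = 0.406.

0.406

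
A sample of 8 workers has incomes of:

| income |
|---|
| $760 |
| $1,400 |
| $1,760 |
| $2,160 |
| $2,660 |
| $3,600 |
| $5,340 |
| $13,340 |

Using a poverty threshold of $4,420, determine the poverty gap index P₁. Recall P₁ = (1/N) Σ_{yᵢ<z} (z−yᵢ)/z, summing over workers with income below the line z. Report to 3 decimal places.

0.401

Below the line: $760, $1,400, $1,760, $2,160, $2,660, $3,600 (q = 6 of N = 8).
Gap ratios (z−y)/z: (4420−760)/4420 = 0.8281; (4420−1400)/4420 = 0.6833; (4420−1760)/4420 = 0.6018; (4420−2160)/4420 = 0.5113; (4420−2660)/4420 = 0.3982; (4420−3600)/4420 = 0.1855.
Sum of shortfalls = 3.208145; P₁ averages over all N: 3.208145 / 8 = 0.401.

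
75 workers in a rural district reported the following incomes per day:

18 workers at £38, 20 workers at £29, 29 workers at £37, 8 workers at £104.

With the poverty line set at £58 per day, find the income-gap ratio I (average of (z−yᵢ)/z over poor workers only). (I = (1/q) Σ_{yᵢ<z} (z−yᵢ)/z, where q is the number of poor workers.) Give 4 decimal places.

0.3986

Incomes under z: 20×£29, 29×£37, 18×£38 (q = 67 of N = 75).
Shortfall ratios (z−y)/z: 0.5000 (×20), 0.3621 (×29), 0.3448 (×18); sum = 26.706897.
The income-gap ratio divides by q (the poor only): 26.706897 / 67 = 0.3986.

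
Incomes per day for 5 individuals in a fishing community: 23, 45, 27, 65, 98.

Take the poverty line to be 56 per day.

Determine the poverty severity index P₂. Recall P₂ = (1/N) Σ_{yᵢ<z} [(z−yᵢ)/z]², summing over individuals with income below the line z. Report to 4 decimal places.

Incomes under z: 23, 27, 45 (q = 3 of N = 5).
Gap ratios (z−y)/z: (56−23)/56 = 0.5893; (56−27)/56 = 0.5179; (56−45)/56 = 0.1964.
Squared: 0.3473; 0.2682; 0.0386.
Sum = 0.654018; P₂ = 0.654018 / 5 = 0.1308.

0.1308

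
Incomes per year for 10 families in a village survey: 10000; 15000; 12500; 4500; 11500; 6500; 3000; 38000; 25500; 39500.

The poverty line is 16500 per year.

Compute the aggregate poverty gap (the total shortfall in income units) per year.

Poor units: 3000, 4500, 6500, 10000, 11500, 12500, 15000 (q = 7 of N = 10).
Individual gaps: 16500−3000 = 13500; 16500−4500 = 12000; 16500−6500 = 10000; 16500−10000 = 6500; 16500−11500 = 5000; 16500−12500 = 4000; 16500−15000 = 1500.
Aggregate gap = 52500.

52500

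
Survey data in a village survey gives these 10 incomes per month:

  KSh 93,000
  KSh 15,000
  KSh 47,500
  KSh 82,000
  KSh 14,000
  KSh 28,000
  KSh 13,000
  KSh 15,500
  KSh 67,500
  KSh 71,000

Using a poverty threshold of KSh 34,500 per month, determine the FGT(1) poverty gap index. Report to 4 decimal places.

Below z: KSh 13,000, KSh 14,000, KSh 15,000, KSh 15,500, KSh 28,000 (q = 5 of N = 10).
Shortfall ratios: (34500−13000)/34500 = 0.6232; (34500−14000)/34500 = 0.5942; (34500−15000)/34500 = 0.5652; (34500−15500)/34500 = 0.5507; (34500−28000)/34500 = 0.1884.
Σ = 2.521739. Dividing by the full population N = 10 gives P₁ = 0.2522.

0.2522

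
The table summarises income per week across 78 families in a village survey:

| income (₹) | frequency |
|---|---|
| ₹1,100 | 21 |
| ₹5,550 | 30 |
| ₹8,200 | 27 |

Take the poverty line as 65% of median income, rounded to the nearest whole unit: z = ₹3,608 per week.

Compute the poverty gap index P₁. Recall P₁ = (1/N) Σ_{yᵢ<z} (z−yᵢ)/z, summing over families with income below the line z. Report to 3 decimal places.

Below the line: 21×₹1,100 (q = 21 of N = 78).
Relative gaps: (3608−1100)/3608 = 0.6951 (×21).
Sum of shortfalls = 14.597561; P₁ averages over all N: 14.597561 / 78 = 0.187.

0.187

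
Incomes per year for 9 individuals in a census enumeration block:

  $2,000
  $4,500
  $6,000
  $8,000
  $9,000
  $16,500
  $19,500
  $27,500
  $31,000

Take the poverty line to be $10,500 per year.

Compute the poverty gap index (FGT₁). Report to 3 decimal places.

Incomes under z: $2,000, $4,500, $6,000, $8,000, $9,000 (q = 5 of N = 9).
Normalized shortfalls: (10500−2000)/10500 = 0.8095; (10500−4500)/10500 = 0.5714; (10500−6000)/10500 = 0.4286; (10500−8000)/10500 = 0.2381; (10500−9000)/10500 = 0.1429.
Sum of shortfalls = 2.190476; P₁ averages over all N: 2.190476 / 9 = 0.243.

0.243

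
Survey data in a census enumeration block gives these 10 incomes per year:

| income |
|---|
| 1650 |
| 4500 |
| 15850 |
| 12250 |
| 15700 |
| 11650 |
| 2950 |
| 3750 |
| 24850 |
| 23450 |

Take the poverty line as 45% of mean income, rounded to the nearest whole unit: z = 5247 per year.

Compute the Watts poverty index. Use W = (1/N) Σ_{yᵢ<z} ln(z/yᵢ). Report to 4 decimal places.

Below z: 1650, 2950, 3750, 4500 (q = 4 of N = 10).
ln(z/y) terms: ln(5247/1650) = 1.1569; ln(5247/2950) = 0.5759; ln(5247/3750) = 0.3359; ln(5247/4500) = 0.1536.
W = 2.222212 / 10 = 0.2222.

0.2222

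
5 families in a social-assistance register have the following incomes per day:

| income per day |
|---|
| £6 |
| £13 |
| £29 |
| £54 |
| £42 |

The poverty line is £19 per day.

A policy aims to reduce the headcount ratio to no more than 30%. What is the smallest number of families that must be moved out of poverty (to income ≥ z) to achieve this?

1

2 of the 5 families are poor, so H = 2/5 = 0.400.
A headcount ratio of at most 30% allows at most ⌊0.30 × 5⌋ = 1 poor families.
So at least 2 − 1 = 1 must be lifted.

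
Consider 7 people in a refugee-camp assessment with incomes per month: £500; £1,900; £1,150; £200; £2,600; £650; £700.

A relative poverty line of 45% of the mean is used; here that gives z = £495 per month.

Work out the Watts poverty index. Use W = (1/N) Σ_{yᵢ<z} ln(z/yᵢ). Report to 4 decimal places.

Poor units: £200 (q = 1 of N = 7).
ln(z/y) terms: ln(495/200) = 0.9062.
W = 0.906240 / 7 = 0.1295.

0.1295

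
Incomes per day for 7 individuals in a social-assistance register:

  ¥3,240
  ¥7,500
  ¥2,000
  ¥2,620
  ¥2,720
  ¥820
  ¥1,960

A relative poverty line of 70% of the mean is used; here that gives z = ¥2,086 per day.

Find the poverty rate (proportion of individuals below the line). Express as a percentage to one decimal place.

3 of the 7 individuals have income below ¥2,086.
H = 3/7 = 42.9%.

42.9%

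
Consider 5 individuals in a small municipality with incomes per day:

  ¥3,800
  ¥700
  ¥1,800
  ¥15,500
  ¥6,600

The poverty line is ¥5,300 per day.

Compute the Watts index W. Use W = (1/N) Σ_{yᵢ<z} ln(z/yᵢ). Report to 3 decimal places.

Poor units: ¥700, ¥1,800, ¥3,800 (q = 3 of N = 5).
ln(z/y) terms: ln(5300/700) = 2.0244; ln(5300/1800) = 1.0799; ln(5300/3800) = 0.3327.
W = 3.437008 / 5 = 0.687.

0.687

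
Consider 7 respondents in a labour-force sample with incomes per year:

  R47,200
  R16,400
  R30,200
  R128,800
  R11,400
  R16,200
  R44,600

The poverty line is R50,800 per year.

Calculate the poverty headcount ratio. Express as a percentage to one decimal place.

6 of the 7 respondents have income below R50,800.
H = 6/7 = 85.7%.

85.7%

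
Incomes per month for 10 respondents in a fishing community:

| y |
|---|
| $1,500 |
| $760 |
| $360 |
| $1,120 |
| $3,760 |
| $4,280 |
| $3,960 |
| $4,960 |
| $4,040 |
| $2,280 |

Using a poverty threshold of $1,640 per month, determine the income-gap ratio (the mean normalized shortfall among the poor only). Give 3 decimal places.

0.430

Below z: $360, $760, $1,120, $1,500 (q = 4 of N = 10).
Shortfall ratios (z−y)/z: 0.7805, 0.5366, 0.3171, 0.0854; sum = 1.719512.
I averages over the q = 4 poor units only: 1.719512 / 4 = 0.430.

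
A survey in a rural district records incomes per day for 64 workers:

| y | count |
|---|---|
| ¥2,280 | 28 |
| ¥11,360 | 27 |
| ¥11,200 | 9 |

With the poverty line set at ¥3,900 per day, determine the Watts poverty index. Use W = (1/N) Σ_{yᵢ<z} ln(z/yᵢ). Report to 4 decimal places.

Incomes under z: 28×¥2,280 (q = 28 of N = 64).
Log shortfalls: ln(3900/2280) = 0.5368 (×28).
W = 15.030431 / 64 = 0.2349.

0.2349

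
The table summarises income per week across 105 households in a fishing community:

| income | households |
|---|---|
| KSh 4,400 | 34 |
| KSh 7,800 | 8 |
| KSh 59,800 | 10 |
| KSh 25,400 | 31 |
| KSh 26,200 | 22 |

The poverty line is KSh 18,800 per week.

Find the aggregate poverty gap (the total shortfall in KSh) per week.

Below z: 34×KSh 4,400, 8×KSh 7,800 (q = 42 of N = 105).
Individual gaps: 34×(18800−4400) = 489600; 8×(18800−7800) = 88000.
Aggregate gap = KSh 577,600.

KSh 577,600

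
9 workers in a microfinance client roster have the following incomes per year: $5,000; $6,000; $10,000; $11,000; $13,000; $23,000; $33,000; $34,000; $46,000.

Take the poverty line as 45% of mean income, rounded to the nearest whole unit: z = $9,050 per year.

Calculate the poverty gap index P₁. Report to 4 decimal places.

0.0872

Below z: $5,000, $6,000 (q = 2 of N = 9).
Relative gaps: (9050−5000)/9050 = 0.4475; (9050−6000)/9050 = 0.3370.
Σ = 0.784530. Dividing by the full population N = 9 gives P₁ = 0.0872.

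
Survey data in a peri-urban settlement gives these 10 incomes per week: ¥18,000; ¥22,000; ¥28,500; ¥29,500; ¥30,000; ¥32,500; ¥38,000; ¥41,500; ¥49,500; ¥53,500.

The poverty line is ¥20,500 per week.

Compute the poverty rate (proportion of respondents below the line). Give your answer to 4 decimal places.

0.1000

1 of the 10 respondents have income below ¥20,500.
H = 1/10 = 0.1000.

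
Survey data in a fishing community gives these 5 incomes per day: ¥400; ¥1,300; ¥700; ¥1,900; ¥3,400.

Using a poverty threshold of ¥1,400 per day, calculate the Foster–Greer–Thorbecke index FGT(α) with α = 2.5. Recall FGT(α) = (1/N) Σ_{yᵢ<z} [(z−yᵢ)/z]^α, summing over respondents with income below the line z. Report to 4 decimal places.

0.1219

Below z: ¥400, ¥700, ¥1,300 (q = 3 of N = 5).
Normalized shortfalls: (1400−400)/1400 = 0.7143; (1400−700)/1400 = 0.5000; (1400−1300)/1400 = 0.0714.
Raised to α = 2.5: 0.43120; 0.17678; 0.00136.
Sum = 0.609341; FGT(2.5) = 0.609341 / 5 = 0.1219.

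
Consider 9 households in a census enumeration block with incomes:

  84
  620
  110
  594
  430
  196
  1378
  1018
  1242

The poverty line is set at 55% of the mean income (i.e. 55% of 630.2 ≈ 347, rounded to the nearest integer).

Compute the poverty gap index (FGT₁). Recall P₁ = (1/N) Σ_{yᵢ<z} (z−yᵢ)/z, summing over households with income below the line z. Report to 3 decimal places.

0.208

Below z: 84, 110, 196 (q = 3 of N = 9).
Shortfall ratios: (347−84)/347 = 0.7579; (347−110)/347 = 0.6830; (347−196)/347 = 0.4352.
Sum of shortfalls = 1.876081; P₁ averages over all N: 1.876081 / 9 = 0.208.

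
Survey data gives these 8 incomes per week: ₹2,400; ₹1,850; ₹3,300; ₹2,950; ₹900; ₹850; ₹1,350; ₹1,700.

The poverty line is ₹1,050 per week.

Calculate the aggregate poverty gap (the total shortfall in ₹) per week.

Below the line: ₹850, ₹900 (q = 2 of N = 8).
Individual gaps: 1050−850 = 200; 1050−900 = 150.
Aggregate gap = ₹350.

₹350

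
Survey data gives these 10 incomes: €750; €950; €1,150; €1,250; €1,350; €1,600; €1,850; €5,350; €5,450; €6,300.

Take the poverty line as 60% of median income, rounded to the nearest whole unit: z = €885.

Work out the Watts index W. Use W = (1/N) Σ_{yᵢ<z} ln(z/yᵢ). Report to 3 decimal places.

Incomes under z: €750 (q = 1 of N = 10).
ln(z/y) terms: ln(885/750) = 0.1655.
W = 0.165514 / 10 = 0.017.

0.017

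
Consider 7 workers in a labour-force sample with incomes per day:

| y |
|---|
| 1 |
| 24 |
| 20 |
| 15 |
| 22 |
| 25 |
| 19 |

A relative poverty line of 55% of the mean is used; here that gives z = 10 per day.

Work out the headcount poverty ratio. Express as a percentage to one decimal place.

14.3%

1 of the 7 workers have income below 10.
H = 1/7 = 14.3%.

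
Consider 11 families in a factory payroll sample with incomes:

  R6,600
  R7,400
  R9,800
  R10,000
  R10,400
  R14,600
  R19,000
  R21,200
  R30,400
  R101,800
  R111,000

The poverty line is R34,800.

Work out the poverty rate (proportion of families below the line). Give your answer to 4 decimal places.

0.8182

9 of the 11 families have income below R34,800.
H = 9/11 = 0.8182.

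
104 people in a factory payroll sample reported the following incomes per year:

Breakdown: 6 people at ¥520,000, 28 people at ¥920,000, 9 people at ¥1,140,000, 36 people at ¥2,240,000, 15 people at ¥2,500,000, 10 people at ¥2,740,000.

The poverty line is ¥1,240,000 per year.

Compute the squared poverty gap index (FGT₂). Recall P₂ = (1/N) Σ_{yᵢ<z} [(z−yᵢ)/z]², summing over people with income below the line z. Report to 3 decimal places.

Poor units: 6×¥520,000, 28×¥920,000, 9×¥1,140,000 (q = 43 of N = 104).
Relative gaps: (1240000−520000)/1240000 = 0.5806 (×6); (1240000−920000)/1240000 = 0.2581 (×28); (1240000−1140000)/1240000 = 0.0806 (×9).
Squared: 0.3371 (×6); 0.0666 (×28); 0.0065 (×9).
Sum = 3.946150; P₂ = 3.946150 / 104 = 0.038.

0.038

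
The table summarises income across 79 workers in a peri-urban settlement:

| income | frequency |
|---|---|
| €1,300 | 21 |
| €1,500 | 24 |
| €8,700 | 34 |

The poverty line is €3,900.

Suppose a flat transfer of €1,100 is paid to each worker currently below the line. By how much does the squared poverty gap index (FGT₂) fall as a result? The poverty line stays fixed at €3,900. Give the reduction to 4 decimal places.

Before: below the line — 21×€1,300, 24×€1,500; squared poverty gap index (FGT₂) = 0.233191.
After the €1,100 transfer: below the line — 21×€2,400, 24×€2,600; squared poverty gap index (FGT₂) = 0.073078.
Reduction = 0.233191 − 0.073078 = 0.1601.

0.1601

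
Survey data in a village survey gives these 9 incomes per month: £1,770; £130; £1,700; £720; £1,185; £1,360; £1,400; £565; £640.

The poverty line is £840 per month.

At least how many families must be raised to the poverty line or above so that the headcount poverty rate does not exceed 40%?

1

4 of the 9 families are poor, so H = 4/9 = 0.444.
A headcount ratio of at most 40% allows at most ⌊0.40 × 9⌋ = 3 poor families.
So at least 4 − 3 = 1 must be lifted.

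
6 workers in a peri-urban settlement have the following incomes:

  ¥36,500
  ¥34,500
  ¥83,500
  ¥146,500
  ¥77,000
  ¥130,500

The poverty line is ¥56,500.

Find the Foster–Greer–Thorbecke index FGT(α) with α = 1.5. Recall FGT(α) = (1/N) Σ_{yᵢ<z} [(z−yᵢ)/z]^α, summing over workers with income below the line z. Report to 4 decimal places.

Poor units: ¥34,500, ¥36,500 (q = 2 of N = 6).
Normalized shortfalls: (56500−34500)/56500 = 0.3894; (56500−36500)/56500 = 0.3540.
Raised to α = 1.5: 0.24297; 0.21061.
Sum = 0.453582; FGT(1.5) = 0.453582 / 6 = 0.0756.

0.0756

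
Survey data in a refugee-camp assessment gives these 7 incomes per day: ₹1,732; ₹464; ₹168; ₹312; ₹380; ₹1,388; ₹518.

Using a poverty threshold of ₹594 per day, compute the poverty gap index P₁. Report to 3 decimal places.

Below z: ₹168, ₹312, ₹380, ₹464, ₹518 (q = 5 of N = 7).
Shortfall ratios: (594−168)/594 = 0.7172; (594−312)/594 = 0.4747; (594−380)/594 = 0.3603; (594−464)/594 = 0.2189; (594−518)/594 = 0.1279.
Σ = 1.898990. Dividing by the full population N = 7 gives P₁ = 0.271.

0.271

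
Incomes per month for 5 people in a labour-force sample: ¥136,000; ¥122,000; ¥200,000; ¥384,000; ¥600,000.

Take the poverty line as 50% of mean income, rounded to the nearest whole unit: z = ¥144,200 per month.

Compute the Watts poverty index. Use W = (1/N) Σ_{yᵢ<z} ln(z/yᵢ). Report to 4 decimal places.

0.0451

Incomes under z: ¥122,000, ¥136,000 (q = 2 of N = 5).
Log gaps: ln(144200/122000) = 0.1672; ln(144200/136000) = 0.0585.
W = 0.225727 / 5 = 0.0451.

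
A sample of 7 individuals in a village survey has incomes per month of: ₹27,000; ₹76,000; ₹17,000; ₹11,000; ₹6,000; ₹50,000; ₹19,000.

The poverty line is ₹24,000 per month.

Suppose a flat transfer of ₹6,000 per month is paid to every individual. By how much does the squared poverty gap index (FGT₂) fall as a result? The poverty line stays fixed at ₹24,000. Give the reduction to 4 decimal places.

Before: below the line — ₹6,000, ₹11,000, ₹17,000, ₹19,000; squared poverty gap index (FGT₂) = 0.140625.
After the ₹6,000 transfer: below the line — ₹12,000, ₹17,000, ₹23,000; squared poverty gap index (FGT₂) = 0.048115.
Reduction = 0.140625 − 0.048115 = 0.0925.

0.0925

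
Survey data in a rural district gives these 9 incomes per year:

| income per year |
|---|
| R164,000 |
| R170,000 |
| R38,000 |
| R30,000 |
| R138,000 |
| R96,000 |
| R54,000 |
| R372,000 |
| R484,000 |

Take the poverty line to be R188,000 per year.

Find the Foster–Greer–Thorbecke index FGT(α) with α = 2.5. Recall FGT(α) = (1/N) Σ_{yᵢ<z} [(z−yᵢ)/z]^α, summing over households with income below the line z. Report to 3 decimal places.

0.206

Poor units: R30,000, R38,000, R54,000, R96,000, R138,000, R164,000, R170,000 (q = 7 of N = 9).
Normalized shortfalls: (188000−30000)/188000 = 0.8404; (188000−38000)/188000 = 0.7979; (188000−54000)/188000 = 0.7128; (188000−96000)/188000 = 0.4894; (188000−138000)/188000 = 0.2660; (188000−164000)/188000 = 0.1277; (188000−170000)/188000 = 0.0957.
Raised to α = 2.5: 0.64751; 0.56863; 0.42891; 0.16752; 0.03648; 0.00582; 0.00284.
Sum = 1.857719; FGT(2.5) = 1.857719 / 9 = 0.206.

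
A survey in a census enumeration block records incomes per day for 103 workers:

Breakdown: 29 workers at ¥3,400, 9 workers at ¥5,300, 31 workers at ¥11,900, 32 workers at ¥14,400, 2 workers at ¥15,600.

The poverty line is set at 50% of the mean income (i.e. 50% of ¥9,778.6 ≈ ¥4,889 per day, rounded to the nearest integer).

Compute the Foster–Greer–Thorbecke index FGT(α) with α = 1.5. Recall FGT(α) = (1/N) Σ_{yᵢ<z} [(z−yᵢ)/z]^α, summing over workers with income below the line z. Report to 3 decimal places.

0.047

Below the line: 29×¥3,400 (q = 29 of N = 103).
Relative gaps: (4889−3400)/4889 = 0.3046 (×29).
Raised to α = 1.5: 0.16808 (×29).
Sum = 4.874275; FGT(1.5) = 4.874275 / 103 = 0.047.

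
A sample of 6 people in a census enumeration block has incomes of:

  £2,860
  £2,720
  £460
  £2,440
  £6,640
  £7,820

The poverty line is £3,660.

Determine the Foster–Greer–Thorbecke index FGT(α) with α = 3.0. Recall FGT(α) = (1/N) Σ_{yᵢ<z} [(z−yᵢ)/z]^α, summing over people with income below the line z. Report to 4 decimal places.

0.1221

Incomes under z: £460, £2,440, £2,720, £2,860 (q = 4 of N = 6).
Relative gaps: (3660−460)/3660 = 0.8743; (3660−2440)/3660 = 0.3333; (3660−2720)/3660 = 0.2568; (3660−2860)/3660 = 0.2186.
Raised to α = 3.0: 0.66835; 0.03704; 0.01694; 0.01044.
Sum = 0.732775; FGT(3.0) = 0.732775 / 6 = 0.1221.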